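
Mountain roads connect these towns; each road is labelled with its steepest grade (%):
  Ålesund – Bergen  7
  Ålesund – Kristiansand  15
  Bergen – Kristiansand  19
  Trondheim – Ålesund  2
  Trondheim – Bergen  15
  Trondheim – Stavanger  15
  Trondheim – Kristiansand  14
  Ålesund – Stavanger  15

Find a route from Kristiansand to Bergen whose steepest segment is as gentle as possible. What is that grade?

14

A few of the Kristiansand→Bergen routes:
Kristiansand -> Trondheim -> Ålesund -> Bergen: max(14, 2, 7) = 14
Kristiansand -> Ålesund -> Bergen: max(15, 7) = 15
Kristiansand -> Ålesund -> Stavanger -> Trondheim -> Bergen: max(15, 15, 15, 15) = 15
Kristiansand -> Ålesund -> Trondheim -> Bergen: max(15, 2, 15) = 15
Smallest bottleneck: 14%.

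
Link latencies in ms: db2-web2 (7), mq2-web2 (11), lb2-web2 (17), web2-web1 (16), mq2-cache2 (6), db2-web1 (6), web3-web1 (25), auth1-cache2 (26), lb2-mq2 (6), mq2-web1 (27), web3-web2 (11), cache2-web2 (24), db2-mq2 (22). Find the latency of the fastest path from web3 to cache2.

28

Comparing a few candidate routes:
web3 -> web2 -> db2 -> mq2 -> cache2: 11 + 7 + 22 + 6 = 46
web3 -> web2 -> lb2 -> mq2 -> cache2: 11 + 17 + 6 + 6 = 40
web3 -> web2 -> mq2 -> cache2: 11 + 11 + 6 = 28
web3 -> web2 -> cache2: 11 + 24 = 35
web3 -> web1 -> db2 -> web2 -> mq2 -> cache2: 25 + 6 + 7 + 11 + 6 = 55
The minimum is 28 ms.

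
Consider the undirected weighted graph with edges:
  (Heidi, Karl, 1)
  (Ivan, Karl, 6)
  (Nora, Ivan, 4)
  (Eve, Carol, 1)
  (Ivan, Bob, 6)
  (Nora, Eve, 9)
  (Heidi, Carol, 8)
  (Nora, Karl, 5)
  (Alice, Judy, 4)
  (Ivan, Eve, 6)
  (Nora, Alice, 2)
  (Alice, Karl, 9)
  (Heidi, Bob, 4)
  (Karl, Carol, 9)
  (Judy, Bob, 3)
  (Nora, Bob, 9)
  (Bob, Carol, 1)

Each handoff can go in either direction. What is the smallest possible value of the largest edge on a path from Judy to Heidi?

4

Some routes from Judy to Heidi:
Judy → Alice → Nora → Karl → Heidi: max(4, 2, 5, 1) = 5
Judy → Alice → Nora → Ivan → Eve → Carol → Bob → Heidi: max(4, 2, 4, 6, 1, 1, 4) = 6
Judy → Bob → Heidi: max(3, 4) = 4
Judy → Alice → Nora → Karl → Ivan → Eve → Carol → Bob → Heidi: max(4, 2, 5, 6, 6, 1, 1, 4) = 6
Judy → Alice → Nora → Ivan → Karl → Heidi: max(4, 2, 4, 6, 1) = 6
Judy → Alice → Nora → Ivan → Bob → Heidi: max(4, 2, 4, 6, 4) = 6
The minimum achievable maximum is 4.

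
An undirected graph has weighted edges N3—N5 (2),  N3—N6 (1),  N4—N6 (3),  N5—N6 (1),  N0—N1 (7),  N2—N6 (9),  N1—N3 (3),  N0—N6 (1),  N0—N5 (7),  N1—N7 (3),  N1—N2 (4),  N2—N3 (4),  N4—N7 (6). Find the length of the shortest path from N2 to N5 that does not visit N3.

A few of the N2→N5 routes:
N2 -> N1 -> N7 -> N4 -> N6 -> N5: 4 + 3 + 6 + 3 + 1 = 17
N2 -> N6 -> N5: 9 + 1 = 10
N2 -> N1 -> N0 -> N6 -> N5: 4 + 7 + 1 + 1 = 13
N2 -> N6 -> N0 -> N5: 9 + 1 + 7 = 17
The minimum is 10.

10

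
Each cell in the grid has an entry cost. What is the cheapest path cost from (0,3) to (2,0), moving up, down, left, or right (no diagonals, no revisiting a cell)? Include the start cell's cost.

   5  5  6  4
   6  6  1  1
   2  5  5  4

Path r0c3 → r1c3 → r1c2 → r2c2 → r2c1 → r2c0: 4 + 1 + 1 + 5 + 5 + 2 = 18.

18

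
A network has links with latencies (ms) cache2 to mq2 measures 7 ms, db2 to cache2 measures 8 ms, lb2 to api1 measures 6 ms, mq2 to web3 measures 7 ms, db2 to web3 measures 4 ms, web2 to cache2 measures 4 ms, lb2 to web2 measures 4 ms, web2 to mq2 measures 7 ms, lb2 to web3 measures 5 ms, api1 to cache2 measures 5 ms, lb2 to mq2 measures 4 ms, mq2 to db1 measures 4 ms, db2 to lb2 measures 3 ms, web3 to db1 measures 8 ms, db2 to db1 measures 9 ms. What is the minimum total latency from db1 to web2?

11

Checking several routes:
db1 - db2 - lb2 - web2: 9 + 3 + 4 = 16
db1 - mq2 - cache2 - web2: 4 + 7 + 4 = 15
db1 - mq2 - web2: 4 + 7 = 11
db1 - mq2 - lb2 - web2: 4 + 4 + 4 = 12
The minimum is 11 ms.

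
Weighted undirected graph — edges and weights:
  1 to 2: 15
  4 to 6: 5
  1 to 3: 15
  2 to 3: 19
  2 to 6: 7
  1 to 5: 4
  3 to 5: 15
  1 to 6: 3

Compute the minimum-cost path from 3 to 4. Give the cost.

23

Comparing a few candidate routes:
3-5-1-6-4: 15 + 4 + 3 + 5 = 27
3-2-1-6-4: 19 + 15 + 3 + 5 = 42
3-1-6-4: 15 + 3 + 5 = 23
3-2-6-4: 19 + 7 + 5 = 31
Best route has total 23.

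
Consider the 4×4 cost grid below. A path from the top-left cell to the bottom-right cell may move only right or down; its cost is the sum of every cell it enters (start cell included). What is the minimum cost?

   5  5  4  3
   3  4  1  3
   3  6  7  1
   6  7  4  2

19

Take (0,0)→(1,0)→(1,1)→(1,2)→(1,3)→(2,3)→(3,3) for a total of 5 + 3 + 4 + 1 + 3 + 1 + 2 = 19.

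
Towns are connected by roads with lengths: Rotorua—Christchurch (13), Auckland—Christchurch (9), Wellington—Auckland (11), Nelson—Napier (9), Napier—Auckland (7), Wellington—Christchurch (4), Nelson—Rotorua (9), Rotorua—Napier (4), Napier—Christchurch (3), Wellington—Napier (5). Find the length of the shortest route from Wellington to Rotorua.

Comparing a few candidate routes:
Wellington - Napier - Nelson - Rotorua: 5 + 9 + 9 = 23
Wellington - Napier - Rotorua: 5 + 4 = 9
Wellington - Napier - Christchurch - Rotorua: 5 + 3 + 13 = 21
Wellington - Auckland - Napier - Rotorua: 11 + 7 + 4 = 22
Wellington - Christchurch - Rotorua: 4 + 13 = 17
Wellington - Christchurch - Napier - Rotorua: 4 + 3 + 4 = 11
Best route has total 9.

9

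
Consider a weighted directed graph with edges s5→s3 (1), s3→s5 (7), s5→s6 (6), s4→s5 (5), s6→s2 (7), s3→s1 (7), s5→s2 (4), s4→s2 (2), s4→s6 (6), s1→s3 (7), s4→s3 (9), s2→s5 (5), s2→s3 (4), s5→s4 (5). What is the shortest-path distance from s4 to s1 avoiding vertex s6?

Checking several routes:
s4 -> s3 -> s1: 9 + 7 = 16
s4 -> s5 -> s3 -> s1: 5 + 1 + 7 = 13
s4 -> s2 -> s3 -> s1: 2 + 4 + 7 = 13
s4 -> s2 -> s5 -> s3 -> s1: 2 + 5 + 1 + 7 = 15
Best route has total 13.

13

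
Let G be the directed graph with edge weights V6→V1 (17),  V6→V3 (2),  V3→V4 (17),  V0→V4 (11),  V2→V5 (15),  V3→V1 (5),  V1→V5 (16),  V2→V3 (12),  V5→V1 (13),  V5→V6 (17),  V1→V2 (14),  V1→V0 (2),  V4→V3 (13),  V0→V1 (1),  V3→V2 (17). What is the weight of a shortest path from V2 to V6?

32

Paths from V2 to V6:
V2→V3→V1→V5→V6: 12 + 5 + 16 + 17 = 50
V2→V5→V6: 15 + 17 = 32
Shortest: 32.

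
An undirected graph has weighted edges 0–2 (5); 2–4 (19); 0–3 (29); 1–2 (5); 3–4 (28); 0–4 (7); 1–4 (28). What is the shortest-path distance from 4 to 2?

12

Routes from 4 to 2:
4 → 3 → 0 → 2: 28 + 29 + 5 = 62
4 → 0 → 2: 7 + 5 = 12
4 → 1 → 2: 28 + 5 = 33
4 → 2: 19
Shortest: 12.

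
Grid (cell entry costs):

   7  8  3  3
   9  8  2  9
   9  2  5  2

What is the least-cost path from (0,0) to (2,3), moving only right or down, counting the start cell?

One optimal route is r0c0 r0c1 r0c2 r1c2 r2c2 r2c3.
Its cost is 7 + 8 + 3 + 2 + 5 + 2 = 27.
(Top row then right column would cost 32.)

27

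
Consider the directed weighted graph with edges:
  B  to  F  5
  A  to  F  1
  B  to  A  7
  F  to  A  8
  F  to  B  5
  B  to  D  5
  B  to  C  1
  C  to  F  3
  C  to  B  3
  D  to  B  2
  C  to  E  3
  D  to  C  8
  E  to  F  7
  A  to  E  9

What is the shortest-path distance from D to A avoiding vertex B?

Candidate routes:
D -> C -> F -> A: 8 + 3 + 8 = 19
D -> C -> E -> F -> A: 8 + 3 + 7 + 8 = 26
Best route has total 19.

19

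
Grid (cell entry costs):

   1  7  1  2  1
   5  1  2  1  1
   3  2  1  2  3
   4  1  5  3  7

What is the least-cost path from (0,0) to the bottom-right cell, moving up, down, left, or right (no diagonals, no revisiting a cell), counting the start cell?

21

Path r0c0 -> r1c0 -> r1c1 -> r1c2 -> r1c3 -> r1c4 -> r2c4 -> r3c4: 1 + 5 + 1 + 2 + 1 + 1 + 3 + 7 = 21.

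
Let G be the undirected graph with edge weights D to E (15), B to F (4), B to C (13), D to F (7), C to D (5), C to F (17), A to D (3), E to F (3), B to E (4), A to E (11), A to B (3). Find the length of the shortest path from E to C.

Checking several routes:
E → F → D → C: 3 + 7 + 5 = 15
E → A → D → C: 11 + 3 + 5 = 19
E → B → C: 4 + 13 = 17
E → F → B → A → D → C: 3 + 4 + 3 + 3 + 5 = 18
E → B → A → D → C: 4 + 3 + 3 + 5 = 15
The minimum is 15.

15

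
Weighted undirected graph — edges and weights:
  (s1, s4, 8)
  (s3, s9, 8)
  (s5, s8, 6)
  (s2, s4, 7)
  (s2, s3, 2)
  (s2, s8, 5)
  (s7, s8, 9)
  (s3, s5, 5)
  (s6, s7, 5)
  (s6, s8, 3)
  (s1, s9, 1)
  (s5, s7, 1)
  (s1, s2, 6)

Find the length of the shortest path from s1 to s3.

Checking several routes:
s1 - s4 - s2 - s3: 8 + 7 + 2 = 17
s1 - s2 - s8 - s5 - s3: 6 + 5 + 6 + 5 = 22
s1 - s9 - s3: 1 + 8 = 9
s1 - s2 - s3: 6 + 2 = 8
s1 - s2 - s8 - s6 - s7 - s5 - s3: 6 + 5 + 3 + 5 + 1 + 5 = 25
Best route has total 8.

8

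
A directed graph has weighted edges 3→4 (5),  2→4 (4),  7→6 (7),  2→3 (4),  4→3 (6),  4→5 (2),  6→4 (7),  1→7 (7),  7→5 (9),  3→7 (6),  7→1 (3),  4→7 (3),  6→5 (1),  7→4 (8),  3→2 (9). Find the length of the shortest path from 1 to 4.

15

Paths from 1 to 4:
1 -> 7 -> 6 -> 4: 7 + 7 + 7 = 21
1 -> 7 -> 4: 7 + 8 = 15
The minimum is 15.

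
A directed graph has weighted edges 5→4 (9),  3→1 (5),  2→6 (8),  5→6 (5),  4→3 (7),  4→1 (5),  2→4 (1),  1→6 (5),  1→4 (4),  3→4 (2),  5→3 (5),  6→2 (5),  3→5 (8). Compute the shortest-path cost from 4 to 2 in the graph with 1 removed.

25

Paths from 4 to 2 avoiding 1:
4 - 3 - 5 - 6 - 2: 7 + 8 + 5 + 5 = 25
Shortest: 25.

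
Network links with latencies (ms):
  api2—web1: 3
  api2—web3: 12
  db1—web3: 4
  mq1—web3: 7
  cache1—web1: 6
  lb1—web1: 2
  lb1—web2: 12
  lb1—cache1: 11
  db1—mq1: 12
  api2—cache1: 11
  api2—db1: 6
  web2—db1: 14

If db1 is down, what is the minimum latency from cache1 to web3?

Paths from cache1 to web3 avoiding db1:
cache1 → api2 → web3: 11 + 12 = 23
cache1 → lb1 → web1 → api2 → web3: 11 + 2 + 3 + 12 = 28
cache1 → web1 → api2 → web3: 6 + 3 + 12 = 21
Shortest: 21 ms.

21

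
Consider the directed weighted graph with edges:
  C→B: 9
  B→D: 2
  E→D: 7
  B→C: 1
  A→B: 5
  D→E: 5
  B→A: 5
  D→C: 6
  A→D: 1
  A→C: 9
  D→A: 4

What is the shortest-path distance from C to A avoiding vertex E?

14

Paths from C to A avoiding E:
C -> B -> D -> A: 9 + 2 + 4 = 15
C -> B -> A: 9 + 5 = 14
The minimum is 14.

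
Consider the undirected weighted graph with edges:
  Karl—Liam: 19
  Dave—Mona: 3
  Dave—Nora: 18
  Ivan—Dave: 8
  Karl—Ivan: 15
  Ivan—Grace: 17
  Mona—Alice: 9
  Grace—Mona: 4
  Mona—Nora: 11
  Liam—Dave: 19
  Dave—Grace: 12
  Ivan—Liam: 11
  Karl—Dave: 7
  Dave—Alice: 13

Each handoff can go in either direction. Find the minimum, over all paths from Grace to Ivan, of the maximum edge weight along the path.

Some routes from Grace to Ivan:
Grace→Mona→Dave→Ivan: max(4, 3, 8) = 8
Grace→Mona→Alice→Dave→Ivan: max(4, 9, 13, 8) = 13
Grace→Dave→Ivan: max(12, 8) = 12
Grace→Dave→Karl→Ivan: max(12, 7, 15) = 15
The minimum achievable maximum is 8.

8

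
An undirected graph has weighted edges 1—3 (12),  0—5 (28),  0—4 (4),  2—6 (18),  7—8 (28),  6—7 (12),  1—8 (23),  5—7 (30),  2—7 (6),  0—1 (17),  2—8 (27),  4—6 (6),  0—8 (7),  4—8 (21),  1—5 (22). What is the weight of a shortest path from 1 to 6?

27

Some routes from 1 to 6:
1 → 8 → 4 → 6: 23 + 21 + 6 = 50
1 → 8 → 0 → 4 → 6: 23 + 7 + 4 + 6 = 40
1 → 0 → 4 → 6: 17 + 4 + 6 = 27
Shortest: 27.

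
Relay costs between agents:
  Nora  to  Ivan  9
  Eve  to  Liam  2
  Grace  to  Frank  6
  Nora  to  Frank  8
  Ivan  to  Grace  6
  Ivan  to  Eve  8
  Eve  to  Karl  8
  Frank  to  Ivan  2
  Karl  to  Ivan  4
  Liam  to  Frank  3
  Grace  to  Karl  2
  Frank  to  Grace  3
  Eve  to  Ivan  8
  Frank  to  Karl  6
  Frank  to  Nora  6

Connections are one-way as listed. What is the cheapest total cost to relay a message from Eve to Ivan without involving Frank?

8

Routes from Eve to Ivan avoiding Frank:
Eve-Karl-Ivan: 8 + 4 = 12
Eve-Ivan: 8
Best route has total 8.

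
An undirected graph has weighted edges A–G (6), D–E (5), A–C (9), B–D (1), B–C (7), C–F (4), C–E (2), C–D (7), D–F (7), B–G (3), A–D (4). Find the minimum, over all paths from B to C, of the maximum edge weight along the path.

A few of the B→C routes:
B - D - F - C: max(1, 7, 4) = 7
B - D - C: max(1, 7) = 7
B - G - A - D - F - C: max(3, 6, 4, 7, 4) = 7
B - G - A - D - C: max(3, 6, 4, 7) = 7
B - G - A - D - E - C: max(3, 6, 4, 5, 2) = 6
B - D - E - C: max(1, 5, 2) = 5
Smallest bottleneck: 5.

5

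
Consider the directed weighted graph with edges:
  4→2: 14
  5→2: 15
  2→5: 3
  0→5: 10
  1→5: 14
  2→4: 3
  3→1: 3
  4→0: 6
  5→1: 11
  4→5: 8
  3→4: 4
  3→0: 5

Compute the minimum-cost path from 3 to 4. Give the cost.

Routes from 3 to 4:
3-1-5-2-4: 3 + 14 + 15 + 3 = 35
3-0-5-2-4: 5 + 10 + 15 + 3 = 33
3-4: 4
Best route has total 4.

4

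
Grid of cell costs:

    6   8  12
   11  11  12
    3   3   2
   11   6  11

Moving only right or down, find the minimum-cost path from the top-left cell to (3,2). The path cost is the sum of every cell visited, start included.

36

Cheapest: r0c0 → r1c0 → r2c0 → r2c1 → r2c2 → r3c2
  6 + 11 + 3 + 3 + 2 + 11 = 36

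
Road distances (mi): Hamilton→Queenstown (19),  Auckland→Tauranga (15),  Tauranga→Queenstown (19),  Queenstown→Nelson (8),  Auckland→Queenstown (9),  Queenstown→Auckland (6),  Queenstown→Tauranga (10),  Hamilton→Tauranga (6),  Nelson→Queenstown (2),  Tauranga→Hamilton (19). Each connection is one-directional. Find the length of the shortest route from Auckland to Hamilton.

Paths from Auckland to Hamilton:
Auckland-Queenstown-Tauranga-Hamilton: 9 + 10 + 19 = 38
Auckland-Tauranga-Hamilton: 15 + 19 = 34
The minimum is 34 mi.

34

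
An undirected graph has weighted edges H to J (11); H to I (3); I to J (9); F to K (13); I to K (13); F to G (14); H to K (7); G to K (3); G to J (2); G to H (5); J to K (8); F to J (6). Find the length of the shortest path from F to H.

13

Checking several routes:
F -> J -> I -> H: 6 + 9 + 3 = 18
F -> J -> H: 6 + 11 = 17
F -> G -> H: 14 + 5 = 19
F -> K -> H: 13 + 7 = 20
F -> J -> G -> K -> H: 6 + 2 + 3 + 7 = 18
F -> J -> G -> H: 6 + 2 + 5 = 13
The minimum is 13.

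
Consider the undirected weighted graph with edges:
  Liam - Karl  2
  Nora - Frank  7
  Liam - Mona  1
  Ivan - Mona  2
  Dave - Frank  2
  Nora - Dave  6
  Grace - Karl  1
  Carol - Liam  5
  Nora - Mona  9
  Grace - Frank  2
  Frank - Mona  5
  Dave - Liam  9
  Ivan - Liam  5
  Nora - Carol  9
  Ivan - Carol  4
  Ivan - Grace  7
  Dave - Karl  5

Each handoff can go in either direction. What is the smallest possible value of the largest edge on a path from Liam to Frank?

2

Comparing a few candidate routes:
Liam -> Mona -> Frank: max(1, 5) = 5
Liam -> Karl -> Dave -> Frank: max(2, 5, 2) = 5
Liam -> Ivan -> Mona -> Frank: max(5, 2, 5) = 5
Liam -> Karl -> Grace -> Frank: max(2, 1, 2) = 2
Liam -> Carol -> Ivan -> Mona -> Frank: max(5, 4, 2, 5) = 5
Liam -> Karl -> Dave -> Nora -> Frank: max(2, 5, 6, 7) = 7
The minimum achievable maximum is 2.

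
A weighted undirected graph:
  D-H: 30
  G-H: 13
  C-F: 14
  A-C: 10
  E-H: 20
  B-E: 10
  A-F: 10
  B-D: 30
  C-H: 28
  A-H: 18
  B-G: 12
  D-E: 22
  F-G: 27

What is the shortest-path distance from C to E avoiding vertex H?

63

Candidate routes:
C → F → G → B → D → E: 14 + 27 + 12 + 30 + 22 = 105
C → F → G → B → E: 14 + 27 + 12 + 10 = 63
C → A → F → G → B → D → E: 10 + 10 + 27 + 12 + 30 + 22 = 111
C → A → F → G → B → E: 10 + 10 + 27 + 12 + 10 = 69
Best route has total 63.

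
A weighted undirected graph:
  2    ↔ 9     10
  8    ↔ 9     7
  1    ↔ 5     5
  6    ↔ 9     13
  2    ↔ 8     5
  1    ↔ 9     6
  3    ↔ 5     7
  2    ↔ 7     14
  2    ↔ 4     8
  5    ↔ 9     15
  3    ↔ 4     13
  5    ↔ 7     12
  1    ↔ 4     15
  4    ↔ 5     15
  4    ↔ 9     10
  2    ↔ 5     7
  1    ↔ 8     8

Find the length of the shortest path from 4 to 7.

22

A few of the 4→7 routes:
4 → 2 → 5 → 7: 8 + 7 + 12 = 27
4 → 9 → 1 → 5 → 7: 10 + 6 + 5 + 12 = 33
4 → 2 → 7: 8 + 14 = 22
4 → 3 → 5 → 7: 13 + 7 + 12 = 32
4 → 1 → 5 → 7: 15 + 5 + 12 = 32
4 → 5 → 7: 15 + 12 = 27
The minimum is 22.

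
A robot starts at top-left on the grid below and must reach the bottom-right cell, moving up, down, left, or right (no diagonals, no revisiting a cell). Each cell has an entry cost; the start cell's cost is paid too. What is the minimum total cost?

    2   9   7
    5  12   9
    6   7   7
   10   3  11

Cheapest: (0,0) → (1,0) → (2,0) → (2,1) → (3,1) → (3,2)
  2 + 5 + 6 + 7 + 3 + 11 = 34

34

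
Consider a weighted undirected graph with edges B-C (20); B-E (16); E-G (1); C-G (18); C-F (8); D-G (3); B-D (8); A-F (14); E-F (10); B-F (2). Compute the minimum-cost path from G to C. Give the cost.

18

Checking several routes:
G-C: 18
G-D-B-F-C: 3 + 8 + 2 + 8 = 21
G-E-F-C: 1 + 10 + 8 = 19
The minimum is 18.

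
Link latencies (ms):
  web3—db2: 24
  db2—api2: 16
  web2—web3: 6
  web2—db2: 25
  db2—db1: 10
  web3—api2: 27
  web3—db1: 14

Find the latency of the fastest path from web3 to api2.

Paths from web3 to api2:
web3 → web2 → db2 → api2: 6 + 25 + 16 = 47
web3 → api2: 27
web3 → db1 → db2 → api2: 14 + 10 + 16 = 40
web3 → db2 → api2: 24 + 16 = 40
The minimum is 27 ms.

27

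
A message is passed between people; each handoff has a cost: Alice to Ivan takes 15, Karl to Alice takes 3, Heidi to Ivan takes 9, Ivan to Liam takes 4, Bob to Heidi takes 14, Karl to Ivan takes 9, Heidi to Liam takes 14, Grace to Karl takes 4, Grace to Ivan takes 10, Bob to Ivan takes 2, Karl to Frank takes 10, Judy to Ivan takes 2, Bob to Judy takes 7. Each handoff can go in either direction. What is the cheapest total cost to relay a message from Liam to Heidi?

13

Routes from Liam to Heidi:
Liam - Ivan - Heidi: 4 + 9 = 13
Liam - Heidi: 14
Liam - Ivan - Bob - Heidi: 4 + 2 + 14 = 20
Liam - Ivan - Judy - Bob - Heidi: 4 + 2 + 7 + 14 = 27
Shortest: 13.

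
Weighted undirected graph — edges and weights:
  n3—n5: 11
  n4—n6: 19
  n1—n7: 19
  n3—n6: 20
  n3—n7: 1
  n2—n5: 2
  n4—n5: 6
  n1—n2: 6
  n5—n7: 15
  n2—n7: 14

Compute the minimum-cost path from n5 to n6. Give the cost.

25

Some routes from n5 to n6:
n5→n7→n3→n6: 15 + 1 + 20 = 36
n5→n3→n6: 11 + 20 = 31
n5→n4→n6: 6 + 19 = 25
Shortest: 25.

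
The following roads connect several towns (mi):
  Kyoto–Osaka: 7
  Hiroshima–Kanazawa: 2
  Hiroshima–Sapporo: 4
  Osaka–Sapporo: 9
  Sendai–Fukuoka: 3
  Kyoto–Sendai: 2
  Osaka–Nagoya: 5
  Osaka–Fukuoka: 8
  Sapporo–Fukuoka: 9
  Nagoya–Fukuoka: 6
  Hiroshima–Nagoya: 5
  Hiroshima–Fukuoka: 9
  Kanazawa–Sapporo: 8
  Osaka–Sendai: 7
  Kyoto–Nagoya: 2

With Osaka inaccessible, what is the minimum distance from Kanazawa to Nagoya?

Checking several routes:
Kanazawa→Hiroshima→Fukuoka→Nagoya: 2 + 9 + 6 = 17
Kanazawa→Hiroshima→Nagoya: 2 + 5 = 7
Kanazawa→Sapporo→Hiroshima→Nagoya: 8 + 4 + 5 = 17
Best route has total 7 mi.

7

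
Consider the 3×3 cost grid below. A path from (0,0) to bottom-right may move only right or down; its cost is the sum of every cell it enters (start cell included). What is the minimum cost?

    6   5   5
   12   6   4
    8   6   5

Path r0c0 r0c1 r0c2 r1c2 r2c2: 6 + 5 + 5 + 4 + 5 = 25.

25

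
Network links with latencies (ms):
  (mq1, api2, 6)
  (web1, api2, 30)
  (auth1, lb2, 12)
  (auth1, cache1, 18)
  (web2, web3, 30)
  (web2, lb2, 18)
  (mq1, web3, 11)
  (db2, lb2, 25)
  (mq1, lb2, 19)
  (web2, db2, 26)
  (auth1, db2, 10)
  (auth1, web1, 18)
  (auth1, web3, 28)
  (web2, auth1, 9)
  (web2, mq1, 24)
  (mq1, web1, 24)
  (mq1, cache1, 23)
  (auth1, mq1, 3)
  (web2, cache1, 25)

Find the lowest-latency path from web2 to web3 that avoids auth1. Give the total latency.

30

Candidate routes:
web2 -> web3: 30
web2 -> cache1 -> mq1 -> web3: 25 + 23 + 11 = 59
web2 -> db2 -> lb2 -> mq1 -> web3: 26 + 25 + 19 + 11 = 81
web2 -> lb2 -> mq1 -> web3: 18 + 19 + 11 = 48
web2 -> mq1 -> web3: 24 + 11 = 35
The minimum is 30 ms.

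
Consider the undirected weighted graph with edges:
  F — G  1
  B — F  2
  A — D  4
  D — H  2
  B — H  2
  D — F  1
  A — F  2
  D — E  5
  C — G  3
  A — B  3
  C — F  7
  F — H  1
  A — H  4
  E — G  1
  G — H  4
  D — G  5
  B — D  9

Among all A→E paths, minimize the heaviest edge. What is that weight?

A few of the A→E routes:
A → B → H → D → F → G → E: max(3, 2, 2, 1, 1, 1) = 3
A → B → H → F → G → E: max(3, 2, 1, 1, 1) = 3
A → F → G → E: max(2, 1, 1) = 2
Smallest bottleneck: 2.

2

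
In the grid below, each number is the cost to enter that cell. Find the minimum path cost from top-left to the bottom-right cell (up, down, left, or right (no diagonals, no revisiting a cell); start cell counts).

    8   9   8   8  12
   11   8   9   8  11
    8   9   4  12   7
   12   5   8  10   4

Take (0,0)→(0,1)→(0,2)→(1,2)→(2,2)→(3,2)→(3,3)→(3,4) for a total of 8 + 9 + 8 + 9 + 4 + 8 + 10 + 4 = 60.

60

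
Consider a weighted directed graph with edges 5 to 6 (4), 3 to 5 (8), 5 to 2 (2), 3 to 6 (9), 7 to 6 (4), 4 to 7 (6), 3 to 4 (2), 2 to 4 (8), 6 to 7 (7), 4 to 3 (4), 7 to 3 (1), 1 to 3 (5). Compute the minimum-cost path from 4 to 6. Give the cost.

10

Routes from 4 to 6:
4 -> 7 -> 6: 6 + 4 = 10
4 -> 7 -> 3 -> 5 -> 6: 6 + 1 + 8 + 4 = 19
4 -> 3 -> 6: 4 + 9 = 13
4 -> 3 -> 5 -> 6: 4 + 8 + 4 = 16
4 -> 7 -> 3 -> 6: 6 + 1 + 9 = 16
Best route has total 10.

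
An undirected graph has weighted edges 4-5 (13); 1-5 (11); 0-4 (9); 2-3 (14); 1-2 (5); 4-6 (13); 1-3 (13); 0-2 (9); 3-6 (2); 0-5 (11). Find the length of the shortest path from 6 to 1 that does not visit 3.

36

Paths from 6 to 1 avoiding 3:
6→4→0→2→1: 13 + 9 + 9 + 5 = 36
6→4→0→5→1: 13 + 9 + 11 + 11 = 44
6→4→5→0→2→1: 13 + 13 + 11 + 9 + 5 = 51
6→4→5→1: 13 + 13 + 11 = 37
Shortest: 36.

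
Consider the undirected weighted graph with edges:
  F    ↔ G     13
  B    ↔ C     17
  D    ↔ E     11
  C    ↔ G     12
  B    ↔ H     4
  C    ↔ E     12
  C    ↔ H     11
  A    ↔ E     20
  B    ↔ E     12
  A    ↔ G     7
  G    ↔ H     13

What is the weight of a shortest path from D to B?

Comparing a few candidate routes:
D-E-C-G-H-B: 11 + 12 + 12 + 13 + 4 = 52
D-E-C-B: 11 + 12 + 17 = 40
D-E-B: 11 + 12 = 23
D-E-C-H-B: 11 + 12 + 11 + 4 = 38
Best route has total 23.

23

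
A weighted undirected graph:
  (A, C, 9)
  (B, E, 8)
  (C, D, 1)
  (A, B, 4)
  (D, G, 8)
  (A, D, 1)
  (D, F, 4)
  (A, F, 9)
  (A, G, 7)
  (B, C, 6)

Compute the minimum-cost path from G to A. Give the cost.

7

A few of the G→A routes:
G → D → C → B → A: 8 + 1 + 6 + 4 = 19
G → A: 7
G → D → C → A: 8 + 1 + 9 = 18
G → D → A: 8 + 1 = 9
The minimum is 7.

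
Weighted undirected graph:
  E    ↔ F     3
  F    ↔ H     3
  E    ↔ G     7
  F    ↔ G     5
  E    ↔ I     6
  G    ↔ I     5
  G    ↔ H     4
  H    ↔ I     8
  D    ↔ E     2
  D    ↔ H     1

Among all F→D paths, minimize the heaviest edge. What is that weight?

Comparing a few candidate routes:
F→G→H→D: max(5, 4, 1) = 5
F→G→I→E→D: max(5, 5, 6, 2) = 6
F→H→G→I→E→D: max(3, 4, 5, 6, 2) = 6
F→E→D: max(3, 2) = 3
F→H→D: max(3, 1) = 3
The minimum achievable maximum is 3.

3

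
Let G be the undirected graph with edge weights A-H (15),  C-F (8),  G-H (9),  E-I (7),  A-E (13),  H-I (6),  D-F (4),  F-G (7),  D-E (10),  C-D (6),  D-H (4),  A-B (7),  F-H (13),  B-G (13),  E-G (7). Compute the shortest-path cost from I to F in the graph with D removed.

19

Some routes from I to F avoiding D:
I -> E -> G -> F: 7 + 7 + 7 = 21
I -> H -> G -> F: 6 + 9 + 7 = 22
I -> E -> G -> H -> F: 7 + 7 + 9 + 13 = 36
I -> H -> F: 6 + 13 = 19
Shortest: 19.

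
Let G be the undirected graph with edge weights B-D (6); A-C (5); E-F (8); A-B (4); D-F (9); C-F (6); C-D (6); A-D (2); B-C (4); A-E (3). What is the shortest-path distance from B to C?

4

Checking several routes:
B - A - C: 4 + 5 = 9
B - D - C: 6 + 6 = 12
B - A - D - C: 4 + 2 + 6 = 12
B - C: 4
Shortest: 4.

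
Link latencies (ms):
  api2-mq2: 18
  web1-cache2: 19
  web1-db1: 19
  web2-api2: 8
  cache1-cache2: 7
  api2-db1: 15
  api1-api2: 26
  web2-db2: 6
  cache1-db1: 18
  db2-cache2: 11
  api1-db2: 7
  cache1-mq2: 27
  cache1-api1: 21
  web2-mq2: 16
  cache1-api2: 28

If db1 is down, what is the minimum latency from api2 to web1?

Comparing a few candidate routes:
api2→api1→db2→cache2→web1: 26 + 7 + 11 + 19 = 63
api2→cache1→cache2→web1: 28 + 7 + 19 = 54
api2→web2→db2→api1→cache1→cache2→web1: 8 + 6 + 7 + 21 + 7 + 19 = 68
api2→web2→db2→cache2→web1: 8 + 6 + 11 + 19 = 44
The minimum is 44 ms.

44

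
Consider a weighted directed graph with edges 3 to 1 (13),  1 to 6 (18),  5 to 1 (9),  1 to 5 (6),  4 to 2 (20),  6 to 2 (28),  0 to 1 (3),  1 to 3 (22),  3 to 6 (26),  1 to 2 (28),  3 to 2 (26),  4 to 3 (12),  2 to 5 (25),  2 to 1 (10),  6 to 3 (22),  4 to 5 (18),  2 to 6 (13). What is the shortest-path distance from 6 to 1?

Some routes from 6 to 1:
6-3-1: 22 + 13 = 35
6-2-1: 28 + 10 = 38
6-3-2-1: 22 + 26 + 10 = 58
The minimum is 35.

35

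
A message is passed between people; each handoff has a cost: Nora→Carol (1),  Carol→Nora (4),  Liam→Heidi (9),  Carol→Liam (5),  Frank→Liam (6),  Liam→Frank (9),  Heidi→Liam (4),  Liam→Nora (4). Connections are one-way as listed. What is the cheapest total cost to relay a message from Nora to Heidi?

Candidate routes:
Nora - Carol - Liam - Heidi: 1 + 5 + 9 = 15
Best route has total 15.

15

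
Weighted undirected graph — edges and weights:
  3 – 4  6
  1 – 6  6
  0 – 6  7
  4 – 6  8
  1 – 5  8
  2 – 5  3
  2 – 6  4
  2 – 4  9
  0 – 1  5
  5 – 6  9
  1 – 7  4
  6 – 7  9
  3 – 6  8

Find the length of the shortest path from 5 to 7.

Comparing a few candidate routes:
5→2→6→1→7: 3 + 4 + 6 + 4 = 17
5→6→7: 9 + 9 = 18
5→1→7: 8 + 4 = 12
5→2→6→7: 3 + 4 + 9 = 16
Shortest: 12.

12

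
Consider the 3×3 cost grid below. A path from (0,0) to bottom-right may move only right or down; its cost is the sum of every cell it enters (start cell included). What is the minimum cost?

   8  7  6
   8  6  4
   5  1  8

30

One optimal route is (0,0) (0,1) (1,1) (2,1) (2,2).
Its cost is 8 + 7 + 6 + 1 + 8 = 30.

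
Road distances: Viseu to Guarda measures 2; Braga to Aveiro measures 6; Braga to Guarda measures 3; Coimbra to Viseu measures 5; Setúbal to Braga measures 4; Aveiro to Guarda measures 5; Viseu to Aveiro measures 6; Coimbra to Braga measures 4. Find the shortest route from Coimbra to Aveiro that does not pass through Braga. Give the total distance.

11

Paths from Coimbra to Aveiro avoiding Braga:
Coimbra-Viseu-Aveiro: 5 + 6 = 11
Coimbra-Viseu-Guarda-Aveiro: 5 + 2 + 5 = 12
Shortest: 11.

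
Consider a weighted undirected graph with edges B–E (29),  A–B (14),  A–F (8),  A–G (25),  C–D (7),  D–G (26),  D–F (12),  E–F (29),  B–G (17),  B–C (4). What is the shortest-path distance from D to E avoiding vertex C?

A few of the D→E routes:
D - G - B - E: 26 + 17 + 29 = 72
D - F - A - B - E: 12 + 8 + 14 + 29 = 63
D - F - E: 12 + 29 = 41
The minimum is 41.

41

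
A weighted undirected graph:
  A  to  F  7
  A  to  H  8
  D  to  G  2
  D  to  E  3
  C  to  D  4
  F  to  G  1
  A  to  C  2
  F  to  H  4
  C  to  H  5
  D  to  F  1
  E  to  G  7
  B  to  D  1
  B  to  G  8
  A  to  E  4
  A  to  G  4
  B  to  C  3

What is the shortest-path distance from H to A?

7

Some routes from H to A:
H-A: 8
H-F-D-C-A: 4 + 1 + 4 + 2 = 11
H-F-D-B-C-A: 4 + 1 + 1 + 3 + 2 = 11
H-C-A: 5 + 2 = 7
H-F-G-A: 4 + 1 + 4 = 9
H-F-D-G-A: 4 + 1 + 2 + 4 = 11
Best route has total 7.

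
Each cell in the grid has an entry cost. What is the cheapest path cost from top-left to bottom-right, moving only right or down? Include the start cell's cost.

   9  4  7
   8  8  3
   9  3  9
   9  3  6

33

Take [0,0] → [0,1] → [1,1] → [2,1] → [3,1] → [3,2] for a total of 9 + 4 + 8 + 3 + 3 + 6 = 33.
(Top row then right column would cost 38.)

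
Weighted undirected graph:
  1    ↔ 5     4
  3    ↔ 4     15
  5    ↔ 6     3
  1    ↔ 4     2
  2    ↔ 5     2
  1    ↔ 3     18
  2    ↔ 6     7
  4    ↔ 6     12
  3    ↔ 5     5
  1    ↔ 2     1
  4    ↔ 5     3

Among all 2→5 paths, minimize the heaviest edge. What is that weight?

Some routes from 2 to 5:
2-6-4-1-5: max(7, 12, 2, 4) = 12
2-6-5: max(7, 3) = 7
2-5: max(2) = 2
2-1-4-6-5: max(1, 2, 12, 3) = 12
2-1-4-5: max(1, 2, 3) = 3
2-1-5: max(1, 4) = 4
Best route has worst link 2.

2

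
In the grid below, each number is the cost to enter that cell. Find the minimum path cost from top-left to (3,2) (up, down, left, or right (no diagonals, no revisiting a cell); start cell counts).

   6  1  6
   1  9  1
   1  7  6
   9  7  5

Path (0,0) -> (0,1) -> (0,2) -> (1,2) -> (2,2) -> (3,2): 6 + 1 + 6 + 1 + 6 + 5 = 25.

25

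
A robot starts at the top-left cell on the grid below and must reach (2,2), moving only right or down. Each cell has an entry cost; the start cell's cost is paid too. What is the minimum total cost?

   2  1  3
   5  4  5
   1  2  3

One optimal route is (0,0)→(0,1)→(1,1)→(2,1)→(2,2).
Its cost is 2 + 1 + 4 + 2 + 3 = 12.
For comparison, the top-then-right route costs 14.

12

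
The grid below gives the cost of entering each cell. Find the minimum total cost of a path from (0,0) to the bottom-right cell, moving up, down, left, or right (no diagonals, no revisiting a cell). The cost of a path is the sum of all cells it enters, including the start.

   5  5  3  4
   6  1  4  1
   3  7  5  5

Take (0,0) → (0,1) → (1,1) → (1,2) → (1,3) → (2,3) for a total of 5 + 5 + 1 + 4 + 1 + 5 = 21.

21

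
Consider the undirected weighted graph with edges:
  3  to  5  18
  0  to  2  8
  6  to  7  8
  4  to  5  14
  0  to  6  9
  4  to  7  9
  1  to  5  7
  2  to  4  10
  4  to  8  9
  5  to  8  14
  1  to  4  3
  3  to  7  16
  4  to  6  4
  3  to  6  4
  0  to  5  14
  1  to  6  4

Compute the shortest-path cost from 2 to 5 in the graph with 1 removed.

22

Checking several routes:
2-4-8-5: 10 + 9 + 14 = 33
2-4-5: 10 + 14 = 24
2-0-5: 8 + 14 = 22
Shortest: 22.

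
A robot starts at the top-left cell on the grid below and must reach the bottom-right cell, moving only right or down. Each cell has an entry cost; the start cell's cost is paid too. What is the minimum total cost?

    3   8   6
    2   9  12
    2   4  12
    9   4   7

22

One optimal route is r0c0 -> r1c0 -> r2c0 -> r2c1 -> r3c1 -> r3c2.
Its cost is 3 + 2 + 2 + 4 + 4 + 7 = 22.
For comparison, the top-then-right route costs 48.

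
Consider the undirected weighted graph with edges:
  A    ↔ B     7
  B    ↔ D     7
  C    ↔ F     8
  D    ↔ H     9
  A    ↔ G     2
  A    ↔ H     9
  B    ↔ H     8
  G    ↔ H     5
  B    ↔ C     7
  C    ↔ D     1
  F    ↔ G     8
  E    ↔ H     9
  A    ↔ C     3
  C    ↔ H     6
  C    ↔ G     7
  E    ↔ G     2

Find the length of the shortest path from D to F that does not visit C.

Comparing a few candidate routes:
D → H → G → F: 9 + 5 + 8 = 22
D → B → A → G → F: 7 + 7 + 2 + 8 = 24
D → H → E → G → F: 9 + 9 + 2 + 8 = 28
The minimum is 22.

22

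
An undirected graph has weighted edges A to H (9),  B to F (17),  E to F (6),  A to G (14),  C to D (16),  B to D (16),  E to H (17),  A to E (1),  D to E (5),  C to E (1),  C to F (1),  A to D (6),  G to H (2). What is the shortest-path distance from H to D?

15

Comparing a few candidate routes:
H→A→E→D: 9 + 1 + 5 = 15
H→A→D: 9 + 6 = 15
H→G→A→E→D: 2 + 14 + 1 + 5 = 22
The minimum is 15.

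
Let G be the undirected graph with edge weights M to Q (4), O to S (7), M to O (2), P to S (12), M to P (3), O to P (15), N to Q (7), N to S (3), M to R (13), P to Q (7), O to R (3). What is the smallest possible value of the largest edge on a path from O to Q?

4

A few of the O→Q routes:
O → S → N → Q: max(7, 3, 7) = 7
O → M → Q: max(2, 4) = 4
O → M → P → Q: max(2, 3, 7) = 7
Best route has worst link 4.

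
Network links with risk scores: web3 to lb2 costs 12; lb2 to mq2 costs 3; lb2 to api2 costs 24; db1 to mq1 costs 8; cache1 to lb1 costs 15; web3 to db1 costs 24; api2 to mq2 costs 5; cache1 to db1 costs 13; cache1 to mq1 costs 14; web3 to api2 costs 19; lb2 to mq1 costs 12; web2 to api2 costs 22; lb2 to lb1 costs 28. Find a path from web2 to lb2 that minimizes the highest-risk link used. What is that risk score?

22

Checking several routes:
web2-api2-web3-db1-mq1-lb2: max(22, 19, 24, 8, 12) = 24
web2-api2-mq2-lb2: max(22, 5, 3) = 22
web2-api2-web3-lb2: max(22, 19, 12) = 22
Best route has worst link 22.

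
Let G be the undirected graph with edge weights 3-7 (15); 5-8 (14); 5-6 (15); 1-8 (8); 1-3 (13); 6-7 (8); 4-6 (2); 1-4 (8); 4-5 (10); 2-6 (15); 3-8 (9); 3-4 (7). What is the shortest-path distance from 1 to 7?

18

Checking several routes:
1→8→3→7: 8 + 9 + 15 = 32
1→3→4→6→7: 13 + 7 + 2 + 8 = 30
1→4→6→7: 8 + 2 + 8 = 18
1→4→3→7: 8 + 7 + 15 = 30
1→3→7: 13 + 15 = 28
1→8→3→4→6→7: 8 + 9 + 7 + 2 + 8 = 34
Best route has total 18.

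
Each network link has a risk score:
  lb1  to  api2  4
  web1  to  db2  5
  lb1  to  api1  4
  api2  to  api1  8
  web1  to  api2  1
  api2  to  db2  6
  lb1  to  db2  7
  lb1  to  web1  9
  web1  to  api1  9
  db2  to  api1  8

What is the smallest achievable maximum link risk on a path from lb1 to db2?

Some routes from lb1 to db2:
lb1 → api2 → db2: max(4, 6) = 6
lb1 → db2: max(7) = 7
lb1 → api2 → web1 → db2: max(4, 1, 5) = 5
The minimum achievable maximum is 5.

5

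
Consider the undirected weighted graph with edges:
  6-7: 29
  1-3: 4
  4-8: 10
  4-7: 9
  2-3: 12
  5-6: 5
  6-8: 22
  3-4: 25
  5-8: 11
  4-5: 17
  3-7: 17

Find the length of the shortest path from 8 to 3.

35

Checking several routes:
8 → 4 → 3: 10 + 25 = 35
8 → 4 → 7 → 3: 10 + 9 + 17 = 36
8 → 5 → 4 → 3: 11 + 17 + 25 = 53
8 → 5 → 4 → 7 → 3: 11 + 17 + 9 + 17 = 54
The minimum is 35.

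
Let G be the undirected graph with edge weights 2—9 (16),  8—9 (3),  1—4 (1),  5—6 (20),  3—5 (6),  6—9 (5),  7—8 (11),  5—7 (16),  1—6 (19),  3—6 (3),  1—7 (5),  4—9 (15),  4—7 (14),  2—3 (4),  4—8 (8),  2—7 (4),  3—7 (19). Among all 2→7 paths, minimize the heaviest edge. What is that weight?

A few of the 2→7 routes:
2 → 3 → 6 → 9 → 4 → 7: max(4, 3, 5, 15, 14) = 15
2 → 7: max(4) = 4
2 → 3 → 6 → 9 → 8 → 4 → 1 → 7: max(4, 3, 5, 3, 8, 1, 5) = 8
2 → 3 → 6 → 9 → 8 → 7: max(4, 3, 5, 3, 11) = 11
2 → 3 → 6 → 9 → 4 → 1 → 7: max(4, 3, 5, 15, 1, 5) = 15
2 → 3 → 6 → 9 → 8 → 4 → 7: max(4, 3, 5, 3, 8, 14) = 14
Best route has worst link 4.

4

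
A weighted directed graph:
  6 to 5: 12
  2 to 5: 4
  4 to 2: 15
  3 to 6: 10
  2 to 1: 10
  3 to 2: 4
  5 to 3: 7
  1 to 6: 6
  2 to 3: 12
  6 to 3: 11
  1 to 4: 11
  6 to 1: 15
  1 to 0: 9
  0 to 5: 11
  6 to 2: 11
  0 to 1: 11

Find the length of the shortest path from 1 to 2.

Comparing a few candidate routes:
1 -> 0 -> 5 -> 3 -> 2: 9 + 11 + 7 + 4 = 31
1 -> 6 -> 3 -> 2: 6 + 11 + 4 = 21
1 -> 6 -> 5 -> 3 -> 2: 6 + 12 + 7 + 4 = 29
1 -> 4 -> 2: 11 + 15 = 26
1 -> 6 -> 2: 6 + 11 = 17
Shortest: 17.

17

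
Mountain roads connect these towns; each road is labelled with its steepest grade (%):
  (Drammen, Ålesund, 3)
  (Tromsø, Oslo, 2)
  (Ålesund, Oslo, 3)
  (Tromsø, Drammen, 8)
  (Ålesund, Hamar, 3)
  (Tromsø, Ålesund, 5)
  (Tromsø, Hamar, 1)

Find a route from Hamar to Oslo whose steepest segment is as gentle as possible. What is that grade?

2

Some routes from Hamar to Oslo:
Hamar -> Ålesund -> Tromsø -> Oslo: max(3, 5, 2) = 5
Hamar -> Tromsø -> Oslo: max(1, 2) = 2
Hamar -> Ålesund -> Oslo: max(3, 3) = 3
Hamar -> Tromsø -> Ålesund -> Oslo: max(1, 5, 3) = 5
Best route has worst link 2%.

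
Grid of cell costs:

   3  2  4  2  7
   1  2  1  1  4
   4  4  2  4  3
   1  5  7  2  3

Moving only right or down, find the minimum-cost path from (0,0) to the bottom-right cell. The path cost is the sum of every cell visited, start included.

Cheapest: (0,0)→(1,0)→(1,1)→(1,2)→(1,3)→(2,3)→(3,3)→(3,4)
  3 + 1 + 2 + 1 + 1 + 4 + 2 + 3 = 17
For comparison, the top-then-right route costs 28.

17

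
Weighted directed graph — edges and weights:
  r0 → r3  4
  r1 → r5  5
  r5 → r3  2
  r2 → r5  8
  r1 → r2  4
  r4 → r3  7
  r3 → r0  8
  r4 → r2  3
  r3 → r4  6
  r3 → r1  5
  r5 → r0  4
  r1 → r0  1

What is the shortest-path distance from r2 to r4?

16

Routes from r2 to r4:
r2 → r5 → r3 → r4: 8 + 2 + 6 = 16
r2 → r5 → r0 → r3 → r4: 8 + 4 + 4 + 6 = 22
The minimum is 16.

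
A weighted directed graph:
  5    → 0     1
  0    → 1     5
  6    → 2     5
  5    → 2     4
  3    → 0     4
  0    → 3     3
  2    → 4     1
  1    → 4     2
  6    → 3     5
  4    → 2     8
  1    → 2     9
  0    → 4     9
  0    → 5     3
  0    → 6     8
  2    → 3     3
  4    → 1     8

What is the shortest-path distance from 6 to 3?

Routes from 6 to 3:
6-3: 5
6-2-3: 5 + 3 = 8
Best route has total 5.

5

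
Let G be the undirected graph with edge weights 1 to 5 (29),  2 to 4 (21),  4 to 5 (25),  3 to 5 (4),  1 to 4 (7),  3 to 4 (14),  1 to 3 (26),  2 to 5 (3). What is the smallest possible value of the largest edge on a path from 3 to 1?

14

Comparing a few candidate routes:
3-5-2-4-1: max(4, 3, 21, 7) = 21
3-5-4-1: max(4, 25, 7) = 25
3-1: max(26) = 26
3-4-1: max(14, 7) = 14
Smallest bottleneck: 14.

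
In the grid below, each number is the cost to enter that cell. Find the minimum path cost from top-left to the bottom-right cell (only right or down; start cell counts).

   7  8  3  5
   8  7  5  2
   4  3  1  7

30

Cheapest: (0,0) -> (1,0) -> (2,0) -> (2,1) -> (2,2) -> (2,3)
  7 + 8 + 4 + 3 + 1 + 7 = 30
For comparison, the top-then-right route costs 32.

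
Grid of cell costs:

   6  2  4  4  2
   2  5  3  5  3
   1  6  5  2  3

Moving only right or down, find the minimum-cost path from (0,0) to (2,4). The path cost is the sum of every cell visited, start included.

One optimal route is [0,0] [0,1] [0,2] [0,3] [0,4] [1,4] [2,4].
Its cost is 6 + 2 + 4 + 4 + 2 + 3 + 3 = 24.

24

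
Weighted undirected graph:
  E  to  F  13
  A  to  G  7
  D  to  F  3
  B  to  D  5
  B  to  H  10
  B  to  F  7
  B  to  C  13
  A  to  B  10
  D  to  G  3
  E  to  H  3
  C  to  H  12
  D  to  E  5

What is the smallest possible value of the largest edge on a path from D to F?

Checking several routes:
D -> B -> F: max(5, 7) = 7
D -> G -> A -> B -> F: max(3, 7, 10, 7) = 10
D -> E -> H -> B -> F: max(5, 3, 10, 7) = 10
D -> E -> H -> C -> B -> F: max(5, 3, 12, 13, 7) = 13
D -> F: max(3) = 3
The minimum achievable maximum is 3.

3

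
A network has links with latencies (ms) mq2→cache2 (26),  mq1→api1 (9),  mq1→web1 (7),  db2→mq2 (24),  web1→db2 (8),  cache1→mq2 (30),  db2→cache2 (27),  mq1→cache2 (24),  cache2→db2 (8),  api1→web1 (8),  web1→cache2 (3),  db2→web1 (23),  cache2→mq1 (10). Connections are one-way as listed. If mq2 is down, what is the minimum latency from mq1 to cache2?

Comparing a few candidate routes:
mq1 → cache2: 24
mq1 → web1 → cache2: 7 + 3 = 10
mq1 → web1 → db2 → cache2: 7 + 8 + 27 = 42
mq1 → api1 → web1 → cache2: 9 + 8 + 3 = 20
Best route has total 10 ms.

10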